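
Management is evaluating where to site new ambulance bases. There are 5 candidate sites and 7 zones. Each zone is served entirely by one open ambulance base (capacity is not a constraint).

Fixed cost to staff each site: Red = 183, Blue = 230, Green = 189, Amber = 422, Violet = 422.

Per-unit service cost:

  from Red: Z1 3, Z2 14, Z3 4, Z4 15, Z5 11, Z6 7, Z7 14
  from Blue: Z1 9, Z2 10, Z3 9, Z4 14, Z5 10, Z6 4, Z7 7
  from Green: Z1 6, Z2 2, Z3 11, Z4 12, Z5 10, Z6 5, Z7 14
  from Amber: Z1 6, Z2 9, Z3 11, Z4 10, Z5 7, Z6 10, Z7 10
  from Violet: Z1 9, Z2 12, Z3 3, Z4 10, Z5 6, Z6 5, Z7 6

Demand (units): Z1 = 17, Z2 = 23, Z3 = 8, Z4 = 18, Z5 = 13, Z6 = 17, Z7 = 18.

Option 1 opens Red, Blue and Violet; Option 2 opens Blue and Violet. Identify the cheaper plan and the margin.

Option 1: {Red, Blue, Violet}: Z1→Red 3·17=51, Z2→Blue 10·23=230, Z3→Violet 3·8=24, Z4→Violet 10·18=180, Z5→Violet 6·13=78, Z6→Blue 4·17=68, Z7→Violet 6·18=108. Service 739; fixed 835; total 1574.
Option 2: {Blue, Violet}: Z1→Blue 9·17=153, Z2→Blue 10·23=230, Z3→Violet 3·8=24, Z4→Violet 10·18=180, Z5→Violet 6·13=78, Z6→Blue 4·17=68, Z7→Violet 6·18=108. Service 841; fixed 652; total 1493.
Difference: |1574 − 1493| = 81.

Option 2 is cheaper by 81.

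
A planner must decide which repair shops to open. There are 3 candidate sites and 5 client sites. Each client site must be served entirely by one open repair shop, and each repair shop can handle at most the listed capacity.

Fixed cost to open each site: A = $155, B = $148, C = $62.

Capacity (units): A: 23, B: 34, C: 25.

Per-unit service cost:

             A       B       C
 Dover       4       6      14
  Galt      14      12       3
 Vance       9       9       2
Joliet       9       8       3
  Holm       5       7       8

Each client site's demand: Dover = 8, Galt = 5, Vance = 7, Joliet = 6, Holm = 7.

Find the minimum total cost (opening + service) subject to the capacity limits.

Open {A, C}: Dover→A 4·8=32, Galt→C 3·5=15, Vance→C 2·7=14, Joliet→C 3·6=18, Holm→A 5·7=35.
Loads: A carries 15/23, C carries 18/25. Service 114; fixed 217; total 331.
Next best feasible plan costs 352.

Minimum total cost: 331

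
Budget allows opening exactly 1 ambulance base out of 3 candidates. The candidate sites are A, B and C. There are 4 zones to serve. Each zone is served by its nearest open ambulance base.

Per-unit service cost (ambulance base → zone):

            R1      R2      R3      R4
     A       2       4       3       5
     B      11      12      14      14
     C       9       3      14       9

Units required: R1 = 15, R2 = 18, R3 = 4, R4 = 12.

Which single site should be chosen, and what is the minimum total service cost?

With exactly 1 open, each zone uses its cheapest among the chosen.
{A}: R1→A 2·15=30, R2→A 4·18=72, R3→A 3·4=12, R4→A 5·12=60. Service cost 174.
{C}: service cost 353
{B}: service cost 605
Among all 3 size-1 choices, {A} is lowest.

Choose A only; total service cost 174.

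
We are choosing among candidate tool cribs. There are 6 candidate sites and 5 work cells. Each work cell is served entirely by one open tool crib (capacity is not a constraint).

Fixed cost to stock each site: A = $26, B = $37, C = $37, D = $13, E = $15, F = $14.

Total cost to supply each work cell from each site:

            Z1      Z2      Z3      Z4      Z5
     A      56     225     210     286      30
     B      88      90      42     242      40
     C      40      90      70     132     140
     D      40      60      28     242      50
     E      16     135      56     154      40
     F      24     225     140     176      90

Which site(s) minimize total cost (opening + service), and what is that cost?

Open D and E; minimum total cost 326.

For any fixed open set, each work cell goes to its cheapest open site; total = fixed + service.
{D, E}: Z1→E 16, Z2→D 60, Z3→D 28, Z4→E 154, Z5→E 40. Service 298; fixed 28; total 326.
{D, E, F}: Z1→E 16, Z2→D 60, Z3→D 28, Z4→E 154, Z5→E 40. Service 298; fixed 42; total 340.
{C, D, E}: Z1→E 16, Z2→D 60, Z3→D 28, Z4→C 132, Z5→E 40. Service 276; fixed 65; total 341.
{A, B, C, D, E, F}: Z1→E 16, Z2→D 60, Z3→D 28, Z4→C 132, Z5→A 30. Service 266; fixed 142; total 408.
No other subset beats 326.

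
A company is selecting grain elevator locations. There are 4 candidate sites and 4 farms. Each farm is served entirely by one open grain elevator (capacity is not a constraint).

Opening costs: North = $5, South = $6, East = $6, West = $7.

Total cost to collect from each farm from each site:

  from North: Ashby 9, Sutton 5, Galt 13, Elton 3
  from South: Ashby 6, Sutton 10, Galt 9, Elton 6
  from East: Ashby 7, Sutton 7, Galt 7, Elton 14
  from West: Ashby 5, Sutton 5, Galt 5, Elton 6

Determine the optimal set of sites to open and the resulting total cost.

For any fixed open set, each farm goes to its cheapest open site; total = fixed + service.
{West}: Ashby→West 5, Sutton→West 5, Galt→West 5, Elton→West 6. Service 21; fixed 7; total 28.
{North, West}: service 18 + fixed 12 = 30
{North, East}: Ashby→East 7, Sutton→North 5, Galt→East 7, Elton→North 3. Service 22; fixed 11; total 33.
{North, South, East, West}: service 18 + fixed 24 = 42
No other subset beats 28.

Open West only; minimum total cost 28.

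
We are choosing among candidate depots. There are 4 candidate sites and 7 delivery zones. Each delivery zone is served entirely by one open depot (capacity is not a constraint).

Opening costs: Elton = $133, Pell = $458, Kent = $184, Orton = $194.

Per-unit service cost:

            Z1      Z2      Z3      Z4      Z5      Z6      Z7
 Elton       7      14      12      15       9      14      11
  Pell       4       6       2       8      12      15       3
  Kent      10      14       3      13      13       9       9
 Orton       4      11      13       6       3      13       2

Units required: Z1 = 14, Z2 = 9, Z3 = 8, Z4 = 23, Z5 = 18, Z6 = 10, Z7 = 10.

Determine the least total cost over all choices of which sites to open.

Minimum total cost: 795

For any fixed open set, each delivery zone goes to its cheapest open site; total = fixed + service.
{Orton}: Z1→Orton 4·14=56, Z2→Orton 11·9=99, Z3→Orton 13·8=104, Z4→Orton 6·23=138, Z5→Orton 3·18=54, Z6→Orton 13·10=130, Z7→Orton 2·10=20. Service 601; fixed 194; total 795.
{Kent, Orton}: Z1→Orton 4·14=56, Z2→Orton 11·9=99, Z3→Kent 3·8=24, Z4→Orton 6·23=138, Z5→Orton 3·18=54, Z6→Kent 9·10=90, Z7→Orton 2·10=20. Service 481; fixed 378; total 859.
{Elton, Orton}: Z1→Orton 4·14=56, Z2→Orton 11·9=99, Z3→Elton 12·8=96, Z4→Orton 6·23=138, Z5→Orton 3·18=54, Z6→Orton 13·10=130, Z7→Orton 2·10=20. Service 593; fixed 327; total 920.
{Elton, Pell, Kent, Orton}: service 428 + fixed 969 = 1397
No other subset beats 795.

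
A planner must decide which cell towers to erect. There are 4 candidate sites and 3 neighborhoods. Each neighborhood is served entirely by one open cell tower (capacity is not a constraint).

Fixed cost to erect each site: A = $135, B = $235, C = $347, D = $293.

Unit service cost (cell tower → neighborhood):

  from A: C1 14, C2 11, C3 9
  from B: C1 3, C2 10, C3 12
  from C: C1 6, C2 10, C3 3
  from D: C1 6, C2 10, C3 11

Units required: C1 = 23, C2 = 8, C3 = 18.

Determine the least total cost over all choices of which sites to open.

Minimum total cost: 600

For any fixed open set, each neighborhood goes to its cheapest open site; total = fixed + service.
{B}: C1→B 3·23=69, C2→B 10·8=80, C3→B 12·18=216. Service 365; fixed 235; total 600.
{C}: service 272 + fixed 347 = 619
{A, B}: C1→B 3·23=69, C2→B 10·8=80, C3→A 9·18=162. Service 311; fixed 370; total 681.
{A, B, C, D}: service 203 + fixed 1010 = 1213
No other subset beats 600.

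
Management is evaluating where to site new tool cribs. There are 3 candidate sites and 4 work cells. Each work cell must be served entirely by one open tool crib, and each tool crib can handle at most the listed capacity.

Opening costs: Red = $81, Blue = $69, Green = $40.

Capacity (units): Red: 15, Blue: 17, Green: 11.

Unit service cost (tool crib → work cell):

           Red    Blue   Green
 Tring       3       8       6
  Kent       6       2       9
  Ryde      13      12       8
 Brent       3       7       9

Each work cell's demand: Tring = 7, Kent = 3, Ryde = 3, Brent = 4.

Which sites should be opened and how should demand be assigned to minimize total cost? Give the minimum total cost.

Minimum total cost: 195

Open {Blue}: Tring→Blue 8·7=56, Kent→Blue 2·3=6, Ryde→Blue 12·3=36, Brent→Blue 7·4=28.
Loads: Blue carries 17/17. Service 126; fixed 69; total 195.
Next best feasible plan costs 196.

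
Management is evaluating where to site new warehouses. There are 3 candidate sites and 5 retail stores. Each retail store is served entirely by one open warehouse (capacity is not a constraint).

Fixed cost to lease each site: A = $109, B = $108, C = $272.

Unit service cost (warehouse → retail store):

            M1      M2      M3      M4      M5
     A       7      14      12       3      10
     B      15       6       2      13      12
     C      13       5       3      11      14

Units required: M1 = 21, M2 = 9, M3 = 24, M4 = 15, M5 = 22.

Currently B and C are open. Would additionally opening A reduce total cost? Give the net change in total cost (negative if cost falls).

Current service cost with {B, C}: 795.
Adding A: each retail store re-picks its cheapest; new service cost 505, saving 290.
Extra fixed cost: 109. Net change = 109 − 290 = -181.
(Totals: 1175 → 994.)

Yes — net change −181 (cost falls by 181).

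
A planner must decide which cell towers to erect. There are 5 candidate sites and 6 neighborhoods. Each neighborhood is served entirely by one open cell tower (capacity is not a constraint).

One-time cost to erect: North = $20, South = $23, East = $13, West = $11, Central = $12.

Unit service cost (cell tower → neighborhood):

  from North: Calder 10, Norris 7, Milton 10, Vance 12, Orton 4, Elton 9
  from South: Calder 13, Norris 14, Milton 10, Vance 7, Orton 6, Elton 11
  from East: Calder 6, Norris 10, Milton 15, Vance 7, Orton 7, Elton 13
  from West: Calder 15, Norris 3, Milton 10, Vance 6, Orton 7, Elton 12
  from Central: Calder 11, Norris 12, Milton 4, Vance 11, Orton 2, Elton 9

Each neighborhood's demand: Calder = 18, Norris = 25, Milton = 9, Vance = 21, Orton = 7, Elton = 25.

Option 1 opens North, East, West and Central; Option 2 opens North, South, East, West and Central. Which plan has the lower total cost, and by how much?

Option 1 is cheaper by 23.

Option 1: {North, East, West, Central}: Calder→East 6·18=108, Norris→West 3·25=75, Milton→Central 4·9=36, Vance→West 6·21=126, Orton→Central 2·7=14, Elton→North 9·25=225. Service 584; fixed 56; total 640.
Option 2: {North, South, East, West, Central}: Calder→East 6·18=108, Norris→West 3·25=75, Milton→Central 4·9=36, Vance→West 6·21=126, Orton→Central 2·7=14, Elton→North 9·25=225. Service 584; fixed 79; total 663.
Difference: |640 − 663| = 23.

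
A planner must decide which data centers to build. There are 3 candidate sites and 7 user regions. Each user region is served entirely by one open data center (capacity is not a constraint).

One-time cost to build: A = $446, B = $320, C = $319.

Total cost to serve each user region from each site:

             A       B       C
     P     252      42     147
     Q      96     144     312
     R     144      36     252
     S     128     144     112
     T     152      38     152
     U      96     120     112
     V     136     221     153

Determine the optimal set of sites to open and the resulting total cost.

For any fixed open set, each user region goes to its cheapest open site; total = fixed + service.
{B}: P→B 42, Q→B 144, R→B 36, S→B 144, T→B 38, U→B 120, V→B 221. Service 745; fixed 320; total 1065.
{B, C}: service 637 + fixed 639 = 1276
{A, B}: service 572 + fixed 766 = 1338
{A, B, C}: service 556 + fixed 1085 = 1641
No other subset beats 1065.

Open B only; minimum total cost 1065.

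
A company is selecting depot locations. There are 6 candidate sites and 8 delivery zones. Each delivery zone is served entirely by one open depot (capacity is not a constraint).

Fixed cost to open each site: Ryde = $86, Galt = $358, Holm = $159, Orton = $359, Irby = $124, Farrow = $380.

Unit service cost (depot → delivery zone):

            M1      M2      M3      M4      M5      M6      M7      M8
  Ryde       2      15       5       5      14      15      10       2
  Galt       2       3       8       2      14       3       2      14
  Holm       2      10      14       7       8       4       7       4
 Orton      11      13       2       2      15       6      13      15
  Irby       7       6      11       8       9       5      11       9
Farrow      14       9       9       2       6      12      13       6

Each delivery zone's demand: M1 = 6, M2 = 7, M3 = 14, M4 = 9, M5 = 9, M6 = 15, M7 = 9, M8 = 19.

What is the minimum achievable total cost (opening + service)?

Minimum total cost: 663

For any fixed open set, each delivery zone goes to its cheapest open site; total = fixed + service.
{Ryde, Irby}: M1→Ryde 2·6=12, M2→Irby 6·7=42, M3→Ryde 5·14=70, M4→Ryde 5·9=45, M5→Irby 9·9=81, M6→Irby 5·15=75, M7→Ryde 10·9=90, M8→Ryde 2·19=38. Service 453; fixed 210; total 663.
{Ryde, Holm}: service 430 + fixed 245 = 675
{Ryde, Holm, Irby}: M1→Ryde 2·6=12, M2→Irby 6·7=42, M3→Ryde 5·14=70, M4→Ryde 5·9=45, M5→Holm 8·9=72, M6→Holm 4·15=60, M7→Holm 7·9=63, M8→Ryde 2·19=38. Service 402; fixed 369; total 771.
{Ryde, Galt, Holm, Orton, Irby, Farrow}: service 234 + fixed 1466 = 1700
No other subset beats 663.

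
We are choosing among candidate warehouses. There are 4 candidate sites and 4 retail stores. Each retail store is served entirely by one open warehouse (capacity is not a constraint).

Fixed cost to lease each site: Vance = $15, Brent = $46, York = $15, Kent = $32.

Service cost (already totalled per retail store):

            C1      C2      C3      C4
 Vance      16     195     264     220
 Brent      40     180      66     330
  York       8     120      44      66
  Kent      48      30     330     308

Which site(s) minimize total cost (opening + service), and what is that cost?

Open York and Kent; minimum total cost 195.

For any fixed open set, each retail store goes to its cheapest open site; total = fixed + service.
{York, Kent}: C1→York 8, C2→Kent 30, C3→York 44, C4→York 66. Service 148; fixed 47; total 195.
{Vance, York, Kent}: service 148 + fixed 62 = 210
{Brent, York, Kent}: C1→York 8, C2→Kent 30, C3→York 44, C4→York 66. Service 148; fixed 93; total 241.
{Vance, Brent, York, Kent}: service 148 + fixed 108 = 256
(All 15 nonempty subsets were checked; York and Kent is lowest.)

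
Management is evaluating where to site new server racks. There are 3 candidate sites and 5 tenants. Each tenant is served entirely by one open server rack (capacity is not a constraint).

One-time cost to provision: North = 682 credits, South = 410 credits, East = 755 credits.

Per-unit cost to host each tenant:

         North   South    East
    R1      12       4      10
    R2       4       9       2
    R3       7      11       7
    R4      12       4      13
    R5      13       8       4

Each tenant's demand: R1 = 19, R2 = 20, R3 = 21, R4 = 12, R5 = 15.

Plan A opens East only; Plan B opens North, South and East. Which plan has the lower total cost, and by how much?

Plan A is cheaper by 870.

Plan A: {East}: R1→East 10·19=190, R2→East 2·20=40, R3→East 7·21=147, R4→East 13·12=156, R5→East 4·15=60. Service 593; fixed 755; total 1348.
Plan B: {North, South, East}: R1→South 4·19=76, R2→East 2·20=40, R3→North 7·21=147, R4→South 4·12=48, R5→East 4·15=60. Service 371; fixed 1847; total 2218.
Difference: |1348 − 2218| = 870.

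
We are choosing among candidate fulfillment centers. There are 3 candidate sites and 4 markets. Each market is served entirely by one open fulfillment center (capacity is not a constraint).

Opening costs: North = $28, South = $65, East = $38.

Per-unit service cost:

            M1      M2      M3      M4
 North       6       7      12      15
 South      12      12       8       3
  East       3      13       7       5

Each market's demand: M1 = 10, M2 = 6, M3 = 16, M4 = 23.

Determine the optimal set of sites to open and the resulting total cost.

Open North and East; minimum total cost 365.

For any fixed open set, each market goes to its cheapest open site; total = fixed + service.
{North, East}: M1→East 3·10=30, M2→North 7·6=42, M3→East 7·16=112, M4→East 5·23=115. Service 299; fixed 66; total 365.
{East}: service 335 + fixed 38 = 373
{North, South, East}: M1→East 3·10=30, M2→North 7·6=42, M3→East 7·16=112, M4→South 3·23=69. Service 253; fixed 131; total 384.
{North}: M1→North 6·10=60, M2→North 7·6=42, M3→North 12·16=192, M4→North 15·23=345. Service 639; fixed 28; total 667.
No other subset beats 365.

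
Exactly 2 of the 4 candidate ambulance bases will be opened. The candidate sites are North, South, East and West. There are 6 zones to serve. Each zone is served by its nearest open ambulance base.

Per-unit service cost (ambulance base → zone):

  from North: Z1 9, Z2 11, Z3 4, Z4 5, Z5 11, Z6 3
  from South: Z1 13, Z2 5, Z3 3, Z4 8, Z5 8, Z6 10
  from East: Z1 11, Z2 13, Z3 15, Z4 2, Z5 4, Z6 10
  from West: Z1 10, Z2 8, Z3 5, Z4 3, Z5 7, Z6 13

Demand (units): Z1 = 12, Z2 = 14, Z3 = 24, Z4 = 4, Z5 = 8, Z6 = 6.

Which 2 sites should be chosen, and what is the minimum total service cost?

Choose North and South; total service cost 352.

With exactly 2 open, each zone uses its cheapest among the chosen.
{North, South}: Z1→North 9·12=108, Z2→South 5·14=70, Z3→South 3·24=72, Z4→North 5·4=20, Z5→South 8·8=64, Z6→North 3·6=18. Service cost 352.
{South, East}: service cost 374
{South, West}: service cost 390
Among all 6 size-2 choices, {North, South} is lowest.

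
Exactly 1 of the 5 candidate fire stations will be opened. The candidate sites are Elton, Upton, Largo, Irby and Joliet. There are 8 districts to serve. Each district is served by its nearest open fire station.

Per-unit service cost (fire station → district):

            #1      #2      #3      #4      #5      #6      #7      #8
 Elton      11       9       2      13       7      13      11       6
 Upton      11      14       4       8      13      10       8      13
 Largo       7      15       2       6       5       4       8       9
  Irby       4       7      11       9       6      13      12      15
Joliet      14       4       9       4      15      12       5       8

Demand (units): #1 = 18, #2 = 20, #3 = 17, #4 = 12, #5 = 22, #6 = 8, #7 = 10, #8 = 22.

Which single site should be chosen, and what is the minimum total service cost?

Choose Largo only; total service cost 952.

With exactly 1 open, each district uses its cheapest among the chosen.
{Largo}: #1→Largo 7·18=126, #2→Largo 15·20=300, #3→Largo 2·17=34, #4→Largo 6·12=72, #5→Largo 5·22=110, #6→Largo 4·8=32, #7→Largo 8·10=80, #8→Largo 9·22=198. Service cost 952.
{Elton}: service cost 1068
{Joliet}: service cost 1185
Among all 5 size-1 choices, {Largo} is lowest.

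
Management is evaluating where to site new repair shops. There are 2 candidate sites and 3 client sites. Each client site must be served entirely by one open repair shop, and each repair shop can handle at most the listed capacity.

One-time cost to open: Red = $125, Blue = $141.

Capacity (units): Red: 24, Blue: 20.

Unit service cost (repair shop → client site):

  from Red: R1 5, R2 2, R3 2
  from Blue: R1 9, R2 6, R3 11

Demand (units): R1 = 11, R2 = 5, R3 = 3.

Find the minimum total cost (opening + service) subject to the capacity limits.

Minimum total cost: 196

Open {Red}: R1→Red 5·11=55, R2→Red 2·5=10, R3→Red 2·3=6.
Loads: Red carries 19/24. Service 71; fixed 125; total 196.
Next best feasible plan costs 303.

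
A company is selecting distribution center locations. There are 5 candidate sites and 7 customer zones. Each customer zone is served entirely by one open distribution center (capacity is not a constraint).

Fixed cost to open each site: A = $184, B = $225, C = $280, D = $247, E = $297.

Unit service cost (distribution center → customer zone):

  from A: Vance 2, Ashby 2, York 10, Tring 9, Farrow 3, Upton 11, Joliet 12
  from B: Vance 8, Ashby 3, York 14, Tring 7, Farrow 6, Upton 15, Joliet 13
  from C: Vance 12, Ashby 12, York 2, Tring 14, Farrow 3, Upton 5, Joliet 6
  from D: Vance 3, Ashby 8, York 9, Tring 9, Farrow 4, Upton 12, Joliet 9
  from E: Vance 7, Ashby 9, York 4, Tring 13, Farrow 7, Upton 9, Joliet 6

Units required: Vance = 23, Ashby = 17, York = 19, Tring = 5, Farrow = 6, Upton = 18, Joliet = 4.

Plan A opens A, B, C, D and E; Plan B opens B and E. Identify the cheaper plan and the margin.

Plan B is cheaper by 451.

Plan A: {A, B, C, D, E}: Vance→A 2·23=46, Ashby→A 2·17=34, York→C 2·19=38, Tring→B 7·5=35, Farrow→A 3·6=18, Upton→C 5·18=90, Joliet→C 6·4=24. Service 285; fixed 1233; total 1518.
Plan B: {B, E}: Vance→E 7·23=161, Ashby→B 3·17=51, York→E 4·19=76, Tring→B 7·5=35, Farrow→B 6·6=36, Upton→E 9·18=162, Joliet→E 6·4=24. Service 545; fixed 522; total 1067.
Difference: |1518 − 1067| = 451.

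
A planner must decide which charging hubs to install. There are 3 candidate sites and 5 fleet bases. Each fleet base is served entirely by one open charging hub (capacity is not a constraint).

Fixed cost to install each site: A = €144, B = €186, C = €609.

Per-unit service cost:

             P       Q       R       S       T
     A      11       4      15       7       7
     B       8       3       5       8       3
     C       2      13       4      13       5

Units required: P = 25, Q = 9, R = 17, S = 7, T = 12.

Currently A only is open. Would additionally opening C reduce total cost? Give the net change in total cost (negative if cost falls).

Current service cost with {A}: 699.
Adding C: each fleet base re-picks its cheapest; new service cost 263, saving 436.
Extra fixed cost: 609. Net change = 609 − 436 = 173.
(Totals: 843 → 1016.)

No — net change +173 (cost rises by 173).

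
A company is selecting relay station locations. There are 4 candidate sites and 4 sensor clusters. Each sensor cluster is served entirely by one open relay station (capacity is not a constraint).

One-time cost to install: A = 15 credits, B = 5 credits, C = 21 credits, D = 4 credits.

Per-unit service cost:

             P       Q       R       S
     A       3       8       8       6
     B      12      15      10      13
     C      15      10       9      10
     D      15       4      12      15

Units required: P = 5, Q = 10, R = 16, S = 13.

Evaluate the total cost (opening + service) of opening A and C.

Each sensor cluster is assigned to its cheapest site among the open ones.
{A, C}: P→A 3·5=15, Q→A 8·10=80, R→A 8·16=128, S→A 6·13=78. Service 301; fixed 36; total 337.

Total cost: 337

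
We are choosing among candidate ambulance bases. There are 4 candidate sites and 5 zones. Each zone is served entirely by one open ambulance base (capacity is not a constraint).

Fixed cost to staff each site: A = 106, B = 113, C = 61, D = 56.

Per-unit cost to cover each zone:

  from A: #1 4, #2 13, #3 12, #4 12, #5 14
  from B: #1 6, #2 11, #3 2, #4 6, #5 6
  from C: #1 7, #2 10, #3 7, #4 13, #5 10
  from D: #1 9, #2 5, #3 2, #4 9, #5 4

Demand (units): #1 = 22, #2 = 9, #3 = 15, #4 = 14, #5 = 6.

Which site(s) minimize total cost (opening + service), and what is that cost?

Open A and D; minimum total cost 475.

For any fixed open set, each zone goes to its cheapest open site; total = fixed + service.
{A, D}: #1→A 4·22=88, #2→D 5·9=45, #3→D 2·15=30, #4→D 9·14=126, #5→D 4·6=24. Service 313; fixed 162; total 475.
{D}: service 423 + fixed 56 = 479
{B, D}: service 315 + fixed 169 = 484
{A, B, C, D}: service 271 + fixed 336 = 607
No other subset beats 475.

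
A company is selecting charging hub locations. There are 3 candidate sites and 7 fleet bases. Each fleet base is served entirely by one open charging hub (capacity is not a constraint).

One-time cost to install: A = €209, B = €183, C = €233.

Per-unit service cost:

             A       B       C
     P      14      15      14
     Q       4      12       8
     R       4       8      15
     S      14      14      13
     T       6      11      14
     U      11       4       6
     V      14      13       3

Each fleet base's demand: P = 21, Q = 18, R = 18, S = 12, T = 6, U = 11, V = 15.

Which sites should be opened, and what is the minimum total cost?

Open A only; minimum total cost 1182.

For any fixed open set, each fleet base goes to its cheapest open site; total = fixed + service.
{A}: P→A 14·21=294, Q→A 4·18=72, R→A 4·18=72, S→A 14·12=168, T→A 6·6=36, U→A 11·11=121, V→A 14·15=210. Service 973; fixed 209; total 1182.
{A, C}: service 741 + fixed 442 = 1183
{A, B}: P→A 14·21=294, Q→A 4·18=72, R→A 4·18=72, S→A 14·12=168, T→A 6·6=36, U→B 4·11=44, V→B 13·15=195. Service 881; fixed 392; total 1273.
{A, B, C}: P→A 14·21=294, Q→A 4·18=72, R→A 4·18=72, S→C 13·12=156, T→A 6·6=36, U→B 4·11=44, V→C 3·15=45. Service 719; fixed 625; total 1344.
No other subset beats 1182.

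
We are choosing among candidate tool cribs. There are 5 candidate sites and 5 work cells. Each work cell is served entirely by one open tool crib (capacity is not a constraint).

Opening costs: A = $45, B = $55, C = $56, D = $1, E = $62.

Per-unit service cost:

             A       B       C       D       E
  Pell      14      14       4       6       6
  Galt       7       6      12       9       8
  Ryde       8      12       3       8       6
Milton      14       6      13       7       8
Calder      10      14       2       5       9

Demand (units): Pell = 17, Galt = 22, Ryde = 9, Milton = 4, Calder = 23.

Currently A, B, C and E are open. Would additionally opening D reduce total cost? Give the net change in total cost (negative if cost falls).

No — net change +1 (cost rises by 1).

Current service cost with {A, B, C, E}: 297.
Adding D: each work cell re-picks its cheapest; new service cost 297, saving 0.
Extra fixed cost: 1. Net change = 1 − 0 = 1.
(Totals: 515 → 516.)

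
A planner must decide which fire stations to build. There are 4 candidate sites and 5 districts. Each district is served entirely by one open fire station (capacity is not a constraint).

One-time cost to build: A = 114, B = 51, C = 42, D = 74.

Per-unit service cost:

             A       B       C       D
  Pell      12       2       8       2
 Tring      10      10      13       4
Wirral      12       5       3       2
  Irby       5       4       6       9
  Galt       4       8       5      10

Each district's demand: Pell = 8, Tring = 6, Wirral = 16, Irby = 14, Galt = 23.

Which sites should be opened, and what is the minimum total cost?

For any fixed open set, each district goes to its cheapest open site; total = fixed + service.
{C, D}: Pell→D 2·8=16, Tring→D 4·6=24, Wirral→D 2·16=32, Irby→C 6·14=84, Galt→C 5·23=115. Service 271; fixed 116; total 387.
{B, C}: service 295 + fixed 93 = 388
{B, C, D}: service 243 + fixed 167 = 410
{A, B, C, D}: service 220 + fixed 281 = 501
No other subset beats 387.

Open C and D; minimum total cost 387.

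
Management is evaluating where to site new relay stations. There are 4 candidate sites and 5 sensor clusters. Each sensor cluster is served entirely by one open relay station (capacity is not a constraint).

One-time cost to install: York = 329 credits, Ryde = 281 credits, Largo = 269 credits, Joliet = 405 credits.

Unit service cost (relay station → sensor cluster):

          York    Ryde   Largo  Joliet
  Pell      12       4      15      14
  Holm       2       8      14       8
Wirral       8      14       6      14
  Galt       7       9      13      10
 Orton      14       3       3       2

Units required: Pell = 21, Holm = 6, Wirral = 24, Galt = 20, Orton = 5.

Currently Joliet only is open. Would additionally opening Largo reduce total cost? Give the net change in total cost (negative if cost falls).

No — net change +77 (cost rises by 77).

Current service cost with {Joliet}: 888.
Adding Largo: each sensor cluster re-picks its cheapest; new service cost 696, saving 192.
Extra fixed cost: 269. Net change = 269 − 192 = 77.
(Totals: 1293 → 1370.)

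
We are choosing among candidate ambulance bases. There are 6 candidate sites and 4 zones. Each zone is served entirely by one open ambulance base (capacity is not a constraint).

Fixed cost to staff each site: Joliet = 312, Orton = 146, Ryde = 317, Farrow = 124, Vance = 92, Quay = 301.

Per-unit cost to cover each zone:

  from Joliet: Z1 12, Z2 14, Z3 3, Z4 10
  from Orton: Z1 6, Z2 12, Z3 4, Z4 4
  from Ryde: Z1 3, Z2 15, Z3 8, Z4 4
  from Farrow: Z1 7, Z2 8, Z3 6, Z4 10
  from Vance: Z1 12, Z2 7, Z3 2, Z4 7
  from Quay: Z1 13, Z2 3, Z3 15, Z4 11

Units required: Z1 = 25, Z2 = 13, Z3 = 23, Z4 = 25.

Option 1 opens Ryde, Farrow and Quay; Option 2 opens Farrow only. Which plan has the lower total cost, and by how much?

Option 1: {Ryde, Farrow, Quay}: Z1→Ryde 3·25=75, Z2→Quay 3·13=39, Z3→Farrow 6·23=138, Z4→Ryde 4·25=100. Service 352; fixed 742; total 1094.
Option 2: {Farrow}: Z1→Farrow 7·25=175, Z2→Farrow 8·13=104, Z3→Farrow 6·23=138, Z4→Farrow 10·25=250. Service 667; fixed 124; total 791.
Difference: |1094 − 791| = 303.

Option 2 is cheaper by 303.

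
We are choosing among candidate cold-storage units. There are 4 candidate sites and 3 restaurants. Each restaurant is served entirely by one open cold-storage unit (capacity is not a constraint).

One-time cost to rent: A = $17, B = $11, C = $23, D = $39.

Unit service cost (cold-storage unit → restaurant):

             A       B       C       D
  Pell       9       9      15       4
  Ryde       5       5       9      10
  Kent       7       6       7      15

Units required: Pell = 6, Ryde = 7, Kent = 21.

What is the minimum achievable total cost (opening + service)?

Minimum total cost: 226

For any fixed open set, each restaurant goes to its cheapest open site; total = fixed + service.
{B}: Pell→B 9·6=54, Ryde→B 5·7=35, Kent→B 6·21=126. Service 215; fixed 11; total 226.
{B, D}: service 185 + fixed 50 = 235
{A, B}: service 215 + fixed 28 = 243
{A, B, C, D}: Pell→D 4·6=24, Ryde→A 5·7=35, Kent→B 6·21=126. Service 185; fixed 90; total 275.
No other subset beats 226.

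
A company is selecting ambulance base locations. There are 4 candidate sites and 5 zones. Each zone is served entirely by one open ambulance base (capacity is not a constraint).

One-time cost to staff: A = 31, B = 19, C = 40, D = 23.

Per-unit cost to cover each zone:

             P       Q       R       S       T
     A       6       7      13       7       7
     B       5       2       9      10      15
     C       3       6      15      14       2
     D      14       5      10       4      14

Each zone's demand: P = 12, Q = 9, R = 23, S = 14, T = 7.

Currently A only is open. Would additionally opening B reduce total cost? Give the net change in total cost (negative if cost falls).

Current service cost with {A}: 581.
Adding B: each zone re-picks its cheapest; new service cost 432, saving 149.
Extra fixed cost: 19. Net change = 19 − 149 = -130.
(Totals: 612 → 482.)

Yes — net change −130 (cost falls by 130).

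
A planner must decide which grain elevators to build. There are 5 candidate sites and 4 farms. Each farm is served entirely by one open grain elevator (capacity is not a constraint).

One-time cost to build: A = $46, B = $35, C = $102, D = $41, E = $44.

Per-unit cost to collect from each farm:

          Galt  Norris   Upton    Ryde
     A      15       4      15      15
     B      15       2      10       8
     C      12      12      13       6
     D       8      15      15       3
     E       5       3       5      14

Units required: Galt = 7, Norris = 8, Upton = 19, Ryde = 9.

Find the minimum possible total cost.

For any fixed open set, each farm goes to its cheapest open site; total = fixed + service.
{D, E}: Galt→E 5·7=35, Norris→E 3·8=24, Upton→E 5·19=95, Ryde→D 3·9=27. Service 181; fixed 85; total 266.
{B, D, E}: service 173 + fixed 120 = 293
{B, E}: Galt→E 5·7=35, Norris→B 2·8=16, Upton→E 5·19=95, Ryde→B 8·9=72. Service 218; fixed 79; total 297.
{A, B, C, D, E}: Galt→E 5·7=35, Norris→B 2·8=16, Upton→E 5·19=95, Ryde→D 3·9=27. Service 173; fixed 268; total 441.
No other subset beats 266.

Minimum total cost: 266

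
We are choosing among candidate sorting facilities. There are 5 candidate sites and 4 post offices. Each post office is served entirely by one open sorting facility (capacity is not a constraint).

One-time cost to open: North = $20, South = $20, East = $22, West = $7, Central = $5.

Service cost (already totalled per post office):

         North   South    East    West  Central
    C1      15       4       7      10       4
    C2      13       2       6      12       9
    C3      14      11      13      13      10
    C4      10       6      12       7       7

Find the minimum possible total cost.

For any fixed open set, each post office goes to its cheapest open site; total = fixed + service.
{Central}: C1→Central 4, C2→Central 9, C3→Central 10, C4→Central 7. Service 30; fixed 5; total 35.
{West, Central}: service 30 + fixed 12 = 42
{South}: C1→South 4, C2→South 2, C3→South 11, C4→South 6. Service 23; fixed 20; total 43.
{North, South, East, West, Central}: C1→South 4, C2→South 2, C3→Central 10, C4→South 6. Service 22; fixed 74; total 96.
No other subset beats 35.

Minimum total cost: 35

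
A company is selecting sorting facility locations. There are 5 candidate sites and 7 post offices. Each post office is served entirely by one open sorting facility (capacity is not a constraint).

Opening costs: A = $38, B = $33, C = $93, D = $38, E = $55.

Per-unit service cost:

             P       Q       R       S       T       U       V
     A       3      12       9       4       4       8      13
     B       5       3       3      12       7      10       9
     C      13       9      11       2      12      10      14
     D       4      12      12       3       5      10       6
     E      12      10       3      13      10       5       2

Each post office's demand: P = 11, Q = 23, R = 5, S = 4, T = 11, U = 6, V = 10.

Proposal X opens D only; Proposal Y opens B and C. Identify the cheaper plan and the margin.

Proposal Y is cheaper by 105.

Proposal X: {D}: P→D 4·11=44, Q→D 12·23=276, R→D 12·5=60, S→D 3·4=12, T→D 5·11=55, U→D 10·6=60, V→D 6·10=60. Service 567; fixed 38; total 605.
Proposal Y: {B, C}: P→B 5·11=55, Q→B 3·23=69, R→B 3·5=15, S→C 2·4=8, T→B 7·11=77, U→B 10·6=60, V→B 9·10=90. Service 374; fixed 126; total 500.
Difference: |605 − 500| = 105.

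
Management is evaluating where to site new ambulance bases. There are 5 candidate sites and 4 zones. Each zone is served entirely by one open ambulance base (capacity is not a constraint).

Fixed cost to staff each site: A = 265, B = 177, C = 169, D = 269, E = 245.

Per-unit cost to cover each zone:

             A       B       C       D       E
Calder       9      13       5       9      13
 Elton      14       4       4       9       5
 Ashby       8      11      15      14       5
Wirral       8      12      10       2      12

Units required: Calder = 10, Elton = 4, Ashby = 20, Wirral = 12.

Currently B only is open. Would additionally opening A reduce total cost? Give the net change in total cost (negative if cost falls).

No — net change +117 (cost rises by 117).

Current service cost with {B}: 510.
Adding A: each zone re-picks its cheapest; new service cost 362, saving 148.
Extra fixed cost: 265. Net change = 265 − 148 = 117.
(Totals: 687 → 804.)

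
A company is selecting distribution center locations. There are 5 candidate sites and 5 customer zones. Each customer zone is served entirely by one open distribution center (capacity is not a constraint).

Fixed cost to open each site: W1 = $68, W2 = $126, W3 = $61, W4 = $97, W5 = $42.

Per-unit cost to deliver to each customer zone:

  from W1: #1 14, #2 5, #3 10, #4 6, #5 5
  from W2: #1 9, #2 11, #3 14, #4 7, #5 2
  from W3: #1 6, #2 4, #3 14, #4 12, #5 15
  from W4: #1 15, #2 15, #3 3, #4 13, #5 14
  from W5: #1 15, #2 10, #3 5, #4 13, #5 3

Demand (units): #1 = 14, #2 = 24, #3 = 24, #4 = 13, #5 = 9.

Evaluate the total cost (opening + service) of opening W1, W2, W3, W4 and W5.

Total cost: 742

Each customer zone is assigned to its cheapest site among the open ones.
{W1, W2, W3, W4, W5}: #1→W3 6·14=84, #2→W3 4·24=96, #3→W4 3·24=72, #4→W1 6·13=78, #5→W2 2·9=18. Service 348; fixed 394; total 742.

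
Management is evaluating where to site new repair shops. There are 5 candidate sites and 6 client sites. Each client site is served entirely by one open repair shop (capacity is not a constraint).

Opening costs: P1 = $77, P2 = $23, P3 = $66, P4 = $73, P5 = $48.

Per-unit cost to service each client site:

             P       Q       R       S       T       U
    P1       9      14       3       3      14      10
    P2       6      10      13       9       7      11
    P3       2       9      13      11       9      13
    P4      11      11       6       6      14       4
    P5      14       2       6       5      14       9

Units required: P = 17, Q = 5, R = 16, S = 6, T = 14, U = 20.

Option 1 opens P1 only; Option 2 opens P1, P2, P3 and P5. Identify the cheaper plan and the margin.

Option 2 is cheaper by 160.

Option 1: {P1}: P→P1 9·17=153, Q→P1 14·5=70, R→P1 3·16=48, S→P1 3·6=18, T→P1 14·14=196, U→P1 10·20=200. Service 685; fixed 77; total 762.
Option 2: {P1, P2, P3, P5}: P→P3 2·17=34, Q→P5 2·5=10, R→P1 3·16=48, S→P1 3·6=18, T→P2 7·14=98, U→P5 9·20=180. Service 388; fixed 214; total 602.
Difference: |762 − 602| = 160.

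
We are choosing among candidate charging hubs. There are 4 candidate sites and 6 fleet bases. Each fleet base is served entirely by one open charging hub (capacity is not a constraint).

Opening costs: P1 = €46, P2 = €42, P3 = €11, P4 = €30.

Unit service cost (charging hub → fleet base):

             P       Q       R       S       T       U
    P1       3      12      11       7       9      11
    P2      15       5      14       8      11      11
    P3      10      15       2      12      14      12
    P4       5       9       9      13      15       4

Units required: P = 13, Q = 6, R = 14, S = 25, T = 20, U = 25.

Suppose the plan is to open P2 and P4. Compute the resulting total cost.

Total cost: 813

Each fleet base is assigned to its cheapest site among the open ones.
{P2, P4}: P→P4 5·13=65, Q→P2 5·6=30, R→P4 9·14=126, S→P2 8·25=200, T→P2 11·20=220, U→P4 4·25=100. Service 741; fixed 72; total 813.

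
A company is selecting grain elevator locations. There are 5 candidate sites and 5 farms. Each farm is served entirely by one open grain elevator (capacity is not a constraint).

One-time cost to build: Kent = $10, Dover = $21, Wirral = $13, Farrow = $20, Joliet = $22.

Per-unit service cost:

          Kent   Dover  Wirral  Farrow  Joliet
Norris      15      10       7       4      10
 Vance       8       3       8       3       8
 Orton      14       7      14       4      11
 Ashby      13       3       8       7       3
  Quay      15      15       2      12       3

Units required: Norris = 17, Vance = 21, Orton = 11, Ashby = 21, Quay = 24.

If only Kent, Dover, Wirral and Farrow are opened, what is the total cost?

Each farm is assigned to its cheapest site among the open ones.
{Kent, Dover, Wirral, Farrow}: Norris→Farrow 4·17=68, Vance→Dover 3·21=63, Orton→Farrow 4·11=44, Ashby→Dover 3·21=63, Quay→Wirral 2·24=48. Service 286; fixed 64; total 350.

Total cost: 350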